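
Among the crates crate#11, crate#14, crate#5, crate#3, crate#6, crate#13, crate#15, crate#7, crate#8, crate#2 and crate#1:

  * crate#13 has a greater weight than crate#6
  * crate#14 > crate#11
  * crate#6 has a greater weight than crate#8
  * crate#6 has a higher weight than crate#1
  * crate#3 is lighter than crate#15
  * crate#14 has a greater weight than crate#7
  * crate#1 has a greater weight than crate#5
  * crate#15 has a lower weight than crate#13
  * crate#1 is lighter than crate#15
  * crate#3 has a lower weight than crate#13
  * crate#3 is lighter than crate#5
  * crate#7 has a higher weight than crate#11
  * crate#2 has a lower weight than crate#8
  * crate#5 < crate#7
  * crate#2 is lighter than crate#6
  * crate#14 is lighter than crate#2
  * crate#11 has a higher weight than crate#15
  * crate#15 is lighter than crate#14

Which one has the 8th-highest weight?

crate#15

Chaining the given pairs: crate#3 < crate#5 < crate#1 < crate#15 < crate#11 < crate#7 < crate#14 < crate#2 < crate#8 < crate#6 < crate#13.
The 8th largest is crate#15.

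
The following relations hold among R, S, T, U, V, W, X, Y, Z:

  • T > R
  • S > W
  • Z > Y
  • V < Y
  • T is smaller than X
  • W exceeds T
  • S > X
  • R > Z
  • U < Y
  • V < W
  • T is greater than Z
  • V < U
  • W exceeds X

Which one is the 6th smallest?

T

The consecutive relations fix a unique order: V < U < Y < Z < R < T < X < W < S.
The 6th smallest is T.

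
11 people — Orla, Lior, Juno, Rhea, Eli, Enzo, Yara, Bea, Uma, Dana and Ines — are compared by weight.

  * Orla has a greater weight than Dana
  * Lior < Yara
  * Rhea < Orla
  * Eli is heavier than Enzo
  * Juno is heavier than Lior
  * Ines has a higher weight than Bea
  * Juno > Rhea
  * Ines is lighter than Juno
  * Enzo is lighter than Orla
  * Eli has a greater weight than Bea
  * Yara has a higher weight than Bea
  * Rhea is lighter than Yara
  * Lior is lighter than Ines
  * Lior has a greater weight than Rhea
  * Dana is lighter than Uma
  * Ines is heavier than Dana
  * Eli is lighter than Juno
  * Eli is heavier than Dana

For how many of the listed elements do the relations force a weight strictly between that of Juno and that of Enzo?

1

The relations place Enzo below Juno. An element lies strictly between them when it is forced above Enzo and also forced below Juno.
Above Enzo: {Orla, Eli}. Below Juno: {Dana, Bea, Rhea, Lior, Ines, Eli}.
Intersection: {Eli} — 1.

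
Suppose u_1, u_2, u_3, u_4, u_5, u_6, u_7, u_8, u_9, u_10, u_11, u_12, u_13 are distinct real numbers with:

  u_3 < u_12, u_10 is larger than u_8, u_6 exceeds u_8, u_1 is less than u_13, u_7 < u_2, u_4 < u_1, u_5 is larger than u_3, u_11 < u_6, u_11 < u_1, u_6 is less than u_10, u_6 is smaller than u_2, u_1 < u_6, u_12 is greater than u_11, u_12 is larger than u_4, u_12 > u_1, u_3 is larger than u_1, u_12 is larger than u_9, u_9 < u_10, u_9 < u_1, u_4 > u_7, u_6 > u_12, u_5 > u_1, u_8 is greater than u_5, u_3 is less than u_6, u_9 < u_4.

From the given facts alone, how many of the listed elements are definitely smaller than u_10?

10

Directly below u_10: u_9, u_8, u_6.
One step further: u_11, u_1, u_3, u_12, u_5 (8 so far).
One step further: u_4 (9 so far).
One step further: u_7 (10 so far).
Nothing else is reachable below u_10; 10 in all.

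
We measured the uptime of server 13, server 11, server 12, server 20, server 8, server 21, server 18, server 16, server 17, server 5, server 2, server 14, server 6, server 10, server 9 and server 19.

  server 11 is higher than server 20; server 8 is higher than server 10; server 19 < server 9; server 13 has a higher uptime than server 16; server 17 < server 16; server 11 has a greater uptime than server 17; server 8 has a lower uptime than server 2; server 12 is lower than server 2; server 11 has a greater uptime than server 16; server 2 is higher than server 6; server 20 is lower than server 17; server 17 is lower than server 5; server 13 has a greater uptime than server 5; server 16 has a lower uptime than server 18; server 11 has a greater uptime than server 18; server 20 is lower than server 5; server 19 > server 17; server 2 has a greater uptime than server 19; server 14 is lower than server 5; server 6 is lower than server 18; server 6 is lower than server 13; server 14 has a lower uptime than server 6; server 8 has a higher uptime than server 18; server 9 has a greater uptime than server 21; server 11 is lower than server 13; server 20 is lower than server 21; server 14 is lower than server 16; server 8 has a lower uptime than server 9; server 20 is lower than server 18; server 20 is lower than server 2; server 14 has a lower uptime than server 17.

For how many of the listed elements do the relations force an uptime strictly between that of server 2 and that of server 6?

The relations place server 6 below server 2. An element lies strictly between them when it is forced above server 6 and also forced below server 2.
Above server 6: {server 18, server 8, server 11, server 9, server 13}. Below server 2: {server 14, server 20, server 17, server 16, server 12, server 10, server 19, server 18, server 8}.
Intersection: {server 18, server 8} — 2.

2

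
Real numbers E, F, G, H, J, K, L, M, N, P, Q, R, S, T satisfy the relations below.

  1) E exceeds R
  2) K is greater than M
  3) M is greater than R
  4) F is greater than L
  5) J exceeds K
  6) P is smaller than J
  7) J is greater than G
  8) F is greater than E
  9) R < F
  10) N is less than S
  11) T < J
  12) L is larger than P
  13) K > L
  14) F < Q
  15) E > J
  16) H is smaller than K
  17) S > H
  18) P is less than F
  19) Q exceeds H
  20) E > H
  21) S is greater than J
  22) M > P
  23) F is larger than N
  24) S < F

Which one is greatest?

Q

Chaining downward from Q: directly below it, H, F; then P, R, L, E, N, S; then J; then T, K, G; then M.
That covers every other element, and nothing is given above Q, so Q is the greatest.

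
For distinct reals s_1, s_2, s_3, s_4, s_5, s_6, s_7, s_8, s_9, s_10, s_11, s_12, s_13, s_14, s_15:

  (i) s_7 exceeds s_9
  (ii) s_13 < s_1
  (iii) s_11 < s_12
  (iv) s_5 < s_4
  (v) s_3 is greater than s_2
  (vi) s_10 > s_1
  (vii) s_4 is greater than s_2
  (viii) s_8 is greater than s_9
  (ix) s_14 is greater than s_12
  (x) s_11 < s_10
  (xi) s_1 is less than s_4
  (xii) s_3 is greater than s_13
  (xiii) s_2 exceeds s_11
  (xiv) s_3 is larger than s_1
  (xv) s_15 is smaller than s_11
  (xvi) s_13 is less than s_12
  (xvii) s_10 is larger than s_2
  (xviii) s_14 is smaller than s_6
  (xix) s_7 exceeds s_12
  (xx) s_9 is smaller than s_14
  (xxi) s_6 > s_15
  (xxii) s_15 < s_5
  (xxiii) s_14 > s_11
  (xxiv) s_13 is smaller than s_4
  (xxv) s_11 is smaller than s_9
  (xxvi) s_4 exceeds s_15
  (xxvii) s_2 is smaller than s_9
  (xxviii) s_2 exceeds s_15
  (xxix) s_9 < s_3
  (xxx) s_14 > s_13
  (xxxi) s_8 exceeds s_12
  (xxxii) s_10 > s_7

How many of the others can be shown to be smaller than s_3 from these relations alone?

6

From s_3 the given relations immediately reach s_13, s_1, s_2, s_9.
From those, s_15, s_11 — 6 in total.
Nothing else is reachable below s_3; 6 in all.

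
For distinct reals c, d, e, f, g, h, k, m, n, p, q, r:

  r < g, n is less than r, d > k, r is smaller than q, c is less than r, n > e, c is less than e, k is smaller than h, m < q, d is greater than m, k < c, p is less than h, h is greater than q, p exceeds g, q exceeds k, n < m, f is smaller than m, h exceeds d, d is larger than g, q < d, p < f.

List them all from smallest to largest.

k < c < e < n < r < g < p < f < m < q < d < h

The consecutive links are each given: k < c; c < e; e < n; n < r; r < g; g < p; p < f; f < m; m < q; q < d; d < h.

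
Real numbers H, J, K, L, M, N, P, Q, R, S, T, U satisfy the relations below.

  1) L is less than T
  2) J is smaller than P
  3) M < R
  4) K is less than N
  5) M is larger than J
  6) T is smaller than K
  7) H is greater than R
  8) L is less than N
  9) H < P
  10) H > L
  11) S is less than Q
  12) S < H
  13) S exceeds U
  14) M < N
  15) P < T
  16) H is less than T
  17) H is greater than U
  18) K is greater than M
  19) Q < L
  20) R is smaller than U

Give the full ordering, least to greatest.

J < M < R < U < S < Q < L < H < P < T < K < N

Each adjacent pair is fixed by a given relation: J < M; M < R; R < U; U < S; S < Q; Q < L; L < H; H < P; P < T; T < K; K < N. Chaining them end to end gives the full order.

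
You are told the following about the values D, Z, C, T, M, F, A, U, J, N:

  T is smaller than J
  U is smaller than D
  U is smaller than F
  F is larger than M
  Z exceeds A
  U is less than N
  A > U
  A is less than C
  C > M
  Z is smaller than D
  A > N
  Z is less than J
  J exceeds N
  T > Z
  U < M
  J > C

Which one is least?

U

Chaining upward from U: directly above it, M, N, A, F, D; then Z, C, J; then T.
That covers every other element, and nothing is given below U, so U is the least.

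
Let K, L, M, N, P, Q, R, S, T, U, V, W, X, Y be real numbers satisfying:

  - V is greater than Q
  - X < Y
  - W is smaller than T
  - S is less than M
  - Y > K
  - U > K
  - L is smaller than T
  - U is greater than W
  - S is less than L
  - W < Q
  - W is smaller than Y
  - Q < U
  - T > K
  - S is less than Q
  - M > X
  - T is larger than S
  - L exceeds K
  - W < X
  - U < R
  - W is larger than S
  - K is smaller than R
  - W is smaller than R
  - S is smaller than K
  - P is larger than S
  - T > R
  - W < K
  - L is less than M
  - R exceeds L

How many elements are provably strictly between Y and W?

2

Chaining upward from W reaches: Q, X, K, U, V, L, M, R, T.
Chaining downward from Y reaches: S, X, K.
Strictly between W and Y are those in both lists: X, K — 2 elements.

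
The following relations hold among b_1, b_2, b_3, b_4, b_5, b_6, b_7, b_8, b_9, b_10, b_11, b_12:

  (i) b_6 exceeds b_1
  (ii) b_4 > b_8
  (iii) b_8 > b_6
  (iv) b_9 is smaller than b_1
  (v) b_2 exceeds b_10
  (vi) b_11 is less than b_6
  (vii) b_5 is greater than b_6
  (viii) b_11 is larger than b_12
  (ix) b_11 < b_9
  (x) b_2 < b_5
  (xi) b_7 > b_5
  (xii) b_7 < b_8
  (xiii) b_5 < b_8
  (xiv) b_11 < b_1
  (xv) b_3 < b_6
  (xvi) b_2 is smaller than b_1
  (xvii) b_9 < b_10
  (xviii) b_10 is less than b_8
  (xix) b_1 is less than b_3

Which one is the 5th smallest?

Chaining the given pairs: b_12 < b_11 < b_9 < b_10 < b_2 < b_1 < b_3 < b_6 < b_5 < b_7 < b_8 < b_4.
Counting 5 from the smallest end gives b_2.

b_2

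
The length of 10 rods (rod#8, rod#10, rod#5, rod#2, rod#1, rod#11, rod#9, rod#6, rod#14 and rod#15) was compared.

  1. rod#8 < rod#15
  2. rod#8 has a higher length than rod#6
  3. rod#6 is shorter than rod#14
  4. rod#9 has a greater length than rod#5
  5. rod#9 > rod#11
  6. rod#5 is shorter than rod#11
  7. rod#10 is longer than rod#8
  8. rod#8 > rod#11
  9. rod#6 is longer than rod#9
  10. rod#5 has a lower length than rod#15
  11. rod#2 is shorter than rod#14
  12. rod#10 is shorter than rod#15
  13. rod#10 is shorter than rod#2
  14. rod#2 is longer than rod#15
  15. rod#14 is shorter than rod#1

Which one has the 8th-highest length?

rod#9

Piecing the relations together gives one ordering: rod#5 < rod#11 < rod#9 < rod#6 < rod#8 < rod#10 < rod#15 < rod#2 < rod#14 < rod#1.
The 8th largest is rod#9.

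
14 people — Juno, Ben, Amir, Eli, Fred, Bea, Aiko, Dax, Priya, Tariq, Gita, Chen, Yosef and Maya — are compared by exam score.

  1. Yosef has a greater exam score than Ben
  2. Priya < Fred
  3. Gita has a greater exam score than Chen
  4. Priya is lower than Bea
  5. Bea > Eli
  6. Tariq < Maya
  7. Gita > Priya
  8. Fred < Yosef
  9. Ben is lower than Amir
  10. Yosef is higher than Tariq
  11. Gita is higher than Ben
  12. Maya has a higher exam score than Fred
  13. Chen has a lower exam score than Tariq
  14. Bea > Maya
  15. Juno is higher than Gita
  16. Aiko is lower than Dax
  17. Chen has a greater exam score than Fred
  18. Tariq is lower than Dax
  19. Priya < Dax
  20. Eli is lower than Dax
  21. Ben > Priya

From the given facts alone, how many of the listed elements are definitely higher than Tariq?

4

Directly above Tariq: Maya, Yosef, Dax.
One step further: Bea (4 so far).
Nothing else is reachable above Tariq; 4 in all.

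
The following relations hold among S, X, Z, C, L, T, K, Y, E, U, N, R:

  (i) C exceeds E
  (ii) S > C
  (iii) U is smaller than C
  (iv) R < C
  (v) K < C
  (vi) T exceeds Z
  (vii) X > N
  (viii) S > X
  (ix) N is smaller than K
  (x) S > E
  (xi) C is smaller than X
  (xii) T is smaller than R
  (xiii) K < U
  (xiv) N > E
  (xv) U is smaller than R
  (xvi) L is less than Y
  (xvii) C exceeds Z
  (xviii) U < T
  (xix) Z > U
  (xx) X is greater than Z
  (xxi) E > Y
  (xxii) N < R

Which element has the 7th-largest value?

Chaining the given pairs: L < Y < E < N < K < U < Z < T < R < C < X < S.
Counting 7 from the largest end gives U.

U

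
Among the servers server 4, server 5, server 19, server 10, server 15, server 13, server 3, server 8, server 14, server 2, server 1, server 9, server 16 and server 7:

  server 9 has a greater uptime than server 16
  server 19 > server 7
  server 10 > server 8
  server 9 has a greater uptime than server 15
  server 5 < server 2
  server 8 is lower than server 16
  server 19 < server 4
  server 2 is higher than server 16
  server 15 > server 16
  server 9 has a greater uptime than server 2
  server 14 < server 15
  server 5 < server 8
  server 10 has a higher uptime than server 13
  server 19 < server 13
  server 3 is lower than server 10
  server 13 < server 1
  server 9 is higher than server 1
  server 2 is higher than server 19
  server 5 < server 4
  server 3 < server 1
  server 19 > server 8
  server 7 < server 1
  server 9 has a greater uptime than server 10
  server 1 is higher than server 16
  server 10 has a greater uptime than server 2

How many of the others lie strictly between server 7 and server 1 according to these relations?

2

The relations place server 7 below server 1. An element lies strictly between them when it is forced above server 7 and also forced below server 1.
Above server 7: {server 19, server 2, server 4, server 13, server 10, server 9}. Below server 1: {server 5, server 8, server 19, server 16, server 3, server 13}.
Intersection: {server 19, server 13} — 2.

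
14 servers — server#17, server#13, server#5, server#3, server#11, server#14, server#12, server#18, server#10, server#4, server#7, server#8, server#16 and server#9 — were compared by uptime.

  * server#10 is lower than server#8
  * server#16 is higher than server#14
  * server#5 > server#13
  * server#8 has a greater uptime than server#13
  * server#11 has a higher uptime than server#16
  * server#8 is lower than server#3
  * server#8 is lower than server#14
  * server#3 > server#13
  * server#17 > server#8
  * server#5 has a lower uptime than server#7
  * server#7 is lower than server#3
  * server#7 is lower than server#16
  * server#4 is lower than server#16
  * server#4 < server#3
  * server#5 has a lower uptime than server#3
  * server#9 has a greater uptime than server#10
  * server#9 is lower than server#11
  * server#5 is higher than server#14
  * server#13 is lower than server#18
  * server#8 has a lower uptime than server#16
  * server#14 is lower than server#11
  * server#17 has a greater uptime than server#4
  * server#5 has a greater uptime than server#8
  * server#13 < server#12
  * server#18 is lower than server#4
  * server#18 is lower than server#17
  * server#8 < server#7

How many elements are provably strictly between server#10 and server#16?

Chaining upward from server#10 reaches: server#8, server#14, server#5, server#9, server#7, server#3, server#11, server#17.
Chaining downward from server#16 reaches: server#13, server#8, server#14, server#5, server#18, server#4, server#7.
Strictly between server#10 and server#16 are those in both lists: server#8, server#14, server#5, server#7 — 4 elements.

4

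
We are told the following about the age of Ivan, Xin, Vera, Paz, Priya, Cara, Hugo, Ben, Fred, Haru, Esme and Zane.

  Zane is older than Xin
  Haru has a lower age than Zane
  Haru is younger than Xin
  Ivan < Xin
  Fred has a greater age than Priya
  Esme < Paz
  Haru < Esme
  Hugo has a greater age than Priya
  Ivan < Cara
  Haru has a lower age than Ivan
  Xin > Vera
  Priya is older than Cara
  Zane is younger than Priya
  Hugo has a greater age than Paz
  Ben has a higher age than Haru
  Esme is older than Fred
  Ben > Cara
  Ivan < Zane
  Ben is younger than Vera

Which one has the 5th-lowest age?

Vera

The consecutive relations fix a unique order: Haru < Ivan < Cara < Ben < Vera < Xin < Zane < Priya < Fred < Esme < Paz < Hugo.
Counting 5 from the smallest end gives Vera.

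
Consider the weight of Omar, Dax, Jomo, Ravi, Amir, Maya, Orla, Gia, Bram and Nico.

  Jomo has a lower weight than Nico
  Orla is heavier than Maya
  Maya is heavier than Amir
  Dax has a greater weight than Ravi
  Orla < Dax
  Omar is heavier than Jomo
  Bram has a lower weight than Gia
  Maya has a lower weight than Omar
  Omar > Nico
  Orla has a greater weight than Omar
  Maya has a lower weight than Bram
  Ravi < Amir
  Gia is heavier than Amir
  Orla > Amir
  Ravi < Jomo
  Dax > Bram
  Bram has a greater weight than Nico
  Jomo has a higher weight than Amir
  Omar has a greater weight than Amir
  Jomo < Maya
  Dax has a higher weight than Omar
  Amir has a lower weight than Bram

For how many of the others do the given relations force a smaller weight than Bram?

The elements the relations force below Bram are Ravi, Amir, Jomo, Nico, Maya — no chain reaches any other.
That is 5.

5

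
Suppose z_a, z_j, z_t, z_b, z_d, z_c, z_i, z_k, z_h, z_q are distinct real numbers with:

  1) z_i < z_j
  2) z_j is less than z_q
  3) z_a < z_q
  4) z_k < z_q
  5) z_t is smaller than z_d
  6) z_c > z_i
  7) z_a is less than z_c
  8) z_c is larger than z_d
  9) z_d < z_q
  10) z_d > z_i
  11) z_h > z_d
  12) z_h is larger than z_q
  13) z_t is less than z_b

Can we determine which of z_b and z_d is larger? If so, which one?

undetermined

Following every chain through z_d: above z_d we get z_c, z_q, z_h; below z_d we get z_t, z_i.
z_b is not reached, and no chain runs the other way from z_b to z_d.
So the given relations leave the order of z_d and z_b undetermined.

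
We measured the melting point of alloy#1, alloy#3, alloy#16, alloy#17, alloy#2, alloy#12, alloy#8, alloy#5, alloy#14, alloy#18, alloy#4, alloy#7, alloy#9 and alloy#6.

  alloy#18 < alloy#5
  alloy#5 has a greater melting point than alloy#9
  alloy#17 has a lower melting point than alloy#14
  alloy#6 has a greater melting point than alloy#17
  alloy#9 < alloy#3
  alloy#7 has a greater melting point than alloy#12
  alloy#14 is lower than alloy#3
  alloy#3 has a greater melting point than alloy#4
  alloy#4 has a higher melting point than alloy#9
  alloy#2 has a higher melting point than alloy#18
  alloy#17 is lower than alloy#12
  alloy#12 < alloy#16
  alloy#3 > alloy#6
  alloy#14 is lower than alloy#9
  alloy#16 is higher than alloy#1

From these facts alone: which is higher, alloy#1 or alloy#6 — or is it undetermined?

Following every chain through alloy#1: above alloy#1 we get alloy#16.
alloy#6 is not reached, and no chain runs the other way from alloy#6 to alloy#1.
So the given relations leave the order of alloy#1 and alloy#6 undetermined.

undetermined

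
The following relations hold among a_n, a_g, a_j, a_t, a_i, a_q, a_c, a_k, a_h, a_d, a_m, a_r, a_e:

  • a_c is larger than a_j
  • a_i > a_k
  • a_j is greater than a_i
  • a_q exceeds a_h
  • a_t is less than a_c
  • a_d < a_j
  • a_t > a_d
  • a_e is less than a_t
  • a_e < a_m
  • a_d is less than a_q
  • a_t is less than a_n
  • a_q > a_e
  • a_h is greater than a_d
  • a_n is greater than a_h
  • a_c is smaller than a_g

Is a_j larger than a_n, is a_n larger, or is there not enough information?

Following every chain through a_j: above a_j we get a_c, a_g; below a_j we get a_d, a_k, a_i.
a_n is not reached, and no chain runs the other way from a_n to a_j.
So the given relations leave the order of a_j and a_n undetermined.

undetermined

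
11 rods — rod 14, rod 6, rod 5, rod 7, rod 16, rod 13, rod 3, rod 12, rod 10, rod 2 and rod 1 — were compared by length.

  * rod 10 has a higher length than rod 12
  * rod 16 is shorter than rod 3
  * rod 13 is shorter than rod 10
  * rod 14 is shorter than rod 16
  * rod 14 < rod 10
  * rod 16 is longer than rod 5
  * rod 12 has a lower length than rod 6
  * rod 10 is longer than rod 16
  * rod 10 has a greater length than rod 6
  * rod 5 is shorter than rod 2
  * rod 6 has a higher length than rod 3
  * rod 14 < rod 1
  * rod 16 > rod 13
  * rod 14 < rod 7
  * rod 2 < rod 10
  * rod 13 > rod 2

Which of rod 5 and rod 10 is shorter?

rod 5

Following the relations from rod 5: rod 5 < rod 2 < rod 13 < rod 16 < rod 3 < rod 6 < rod 10.
So rod 5 < rod 10; rod 5 is the shorter of the two.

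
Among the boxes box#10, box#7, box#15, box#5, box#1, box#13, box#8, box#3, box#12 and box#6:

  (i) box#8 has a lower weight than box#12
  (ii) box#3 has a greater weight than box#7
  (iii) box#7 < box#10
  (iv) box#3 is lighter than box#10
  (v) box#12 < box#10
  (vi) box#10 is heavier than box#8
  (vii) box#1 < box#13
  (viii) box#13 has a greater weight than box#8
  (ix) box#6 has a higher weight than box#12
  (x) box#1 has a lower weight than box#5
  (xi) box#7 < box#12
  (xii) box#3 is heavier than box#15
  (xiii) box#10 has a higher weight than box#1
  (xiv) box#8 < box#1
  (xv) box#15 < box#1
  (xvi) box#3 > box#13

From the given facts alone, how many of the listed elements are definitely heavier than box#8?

The elements the relations force above box#8 are box#1, box#13, box#5, box#3, box#12, box#6, box#10 — no chain reaches any other.
That is 7.

7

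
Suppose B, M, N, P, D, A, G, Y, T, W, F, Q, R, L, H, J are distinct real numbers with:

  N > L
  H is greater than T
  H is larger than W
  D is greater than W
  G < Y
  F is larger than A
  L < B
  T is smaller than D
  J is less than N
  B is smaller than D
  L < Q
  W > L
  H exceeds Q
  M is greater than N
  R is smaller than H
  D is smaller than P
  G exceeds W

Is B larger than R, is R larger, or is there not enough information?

Following every chain through R: above R we get H.
B is not reached, and no chain runs the other way from B to R.
So the given relations leave the order of R and B undetermined.

undetermined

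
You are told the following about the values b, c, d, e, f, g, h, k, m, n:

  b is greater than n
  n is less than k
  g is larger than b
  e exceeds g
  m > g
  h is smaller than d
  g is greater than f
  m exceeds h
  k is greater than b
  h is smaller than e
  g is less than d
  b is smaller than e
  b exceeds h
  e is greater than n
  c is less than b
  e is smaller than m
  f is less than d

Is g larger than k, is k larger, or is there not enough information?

undetermined

Following every chain through k: below k we get c, h, n, b.
g is not reached, and no chain runs the other way from g to k.
So the given relations leave the order of k and g undetermined.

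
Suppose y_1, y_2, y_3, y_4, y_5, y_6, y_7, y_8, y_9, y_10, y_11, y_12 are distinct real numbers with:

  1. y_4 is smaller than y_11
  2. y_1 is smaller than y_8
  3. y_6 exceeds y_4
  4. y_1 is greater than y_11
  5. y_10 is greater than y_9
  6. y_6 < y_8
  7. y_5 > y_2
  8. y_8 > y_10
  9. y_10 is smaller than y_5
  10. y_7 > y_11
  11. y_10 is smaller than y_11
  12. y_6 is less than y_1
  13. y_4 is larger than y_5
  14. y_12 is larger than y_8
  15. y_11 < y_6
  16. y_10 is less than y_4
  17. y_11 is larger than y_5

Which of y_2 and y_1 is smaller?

Chaining the given relations: y_2 < y_5 < y_4 < y_11 < y_6 < y_1.
So y_2 < y_1; y_2 is the smaller of the two.

y_2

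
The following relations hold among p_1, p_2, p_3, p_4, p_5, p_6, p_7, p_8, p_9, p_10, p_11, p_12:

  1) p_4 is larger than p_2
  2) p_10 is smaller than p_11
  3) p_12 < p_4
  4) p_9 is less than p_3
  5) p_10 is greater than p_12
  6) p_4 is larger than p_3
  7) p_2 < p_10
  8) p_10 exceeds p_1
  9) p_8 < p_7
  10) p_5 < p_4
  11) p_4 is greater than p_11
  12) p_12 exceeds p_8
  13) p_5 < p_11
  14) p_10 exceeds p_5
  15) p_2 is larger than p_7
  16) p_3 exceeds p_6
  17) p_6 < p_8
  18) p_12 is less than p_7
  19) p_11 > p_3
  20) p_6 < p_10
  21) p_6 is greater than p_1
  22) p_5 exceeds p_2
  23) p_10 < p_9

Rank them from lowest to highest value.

Nothing is placed below p_1, so it is least; from there p_1 < p_6; p_6 < p_8; p_8 < p_12; p_12 < p_7; p_7 < p_2; p_2 < p_5; p_5 < p_10; p_10 < p_9; p_9 < p_3; p_3 < p_11; p_11 < p_4, each given directly.

p_1 < p_6 < p_8 < p_12 < p_7 < p_2 < p_5 < p_10 < p_9 < p_3 < p_11 < p_4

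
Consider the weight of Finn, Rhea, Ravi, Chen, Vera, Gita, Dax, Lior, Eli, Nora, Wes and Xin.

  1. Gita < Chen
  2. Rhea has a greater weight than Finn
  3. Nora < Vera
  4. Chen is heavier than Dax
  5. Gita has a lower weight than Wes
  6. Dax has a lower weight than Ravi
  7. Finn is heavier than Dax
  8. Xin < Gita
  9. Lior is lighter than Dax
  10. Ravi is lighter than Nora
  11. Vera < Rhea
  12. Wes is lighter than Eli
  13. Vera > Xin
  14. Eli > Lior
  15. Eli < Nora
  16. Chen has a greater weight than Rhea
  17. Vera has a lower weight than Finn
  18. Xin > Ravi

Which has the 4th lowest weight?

Xin

Chaining the given pairs: Lior < Dax < Ravi < Xin < Gita < Wes < Eli < Nora < Vera < Finn < Rhea < Chen.
Counting 4 from the smallest end gives Xin.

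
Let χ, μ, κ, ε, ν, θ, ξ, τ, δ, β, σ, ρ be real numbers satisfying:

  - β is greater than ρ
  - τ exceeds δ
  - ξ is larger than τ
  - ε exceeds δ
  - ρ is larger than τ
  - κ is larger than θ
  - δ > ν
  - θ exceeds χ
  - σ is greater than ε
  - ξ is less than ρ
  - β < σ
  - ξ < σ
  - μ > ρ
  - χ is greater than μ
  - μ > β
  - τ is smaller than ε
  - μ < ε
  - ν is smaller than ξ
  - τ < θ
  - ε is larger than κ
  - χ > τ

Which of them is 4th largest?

θ

Chaining the given pairs: ν < δ < τ < ξ < ρ < β < μ < χ < θ < κ < ε < σ.
Counting 4 from the largest end gives θ.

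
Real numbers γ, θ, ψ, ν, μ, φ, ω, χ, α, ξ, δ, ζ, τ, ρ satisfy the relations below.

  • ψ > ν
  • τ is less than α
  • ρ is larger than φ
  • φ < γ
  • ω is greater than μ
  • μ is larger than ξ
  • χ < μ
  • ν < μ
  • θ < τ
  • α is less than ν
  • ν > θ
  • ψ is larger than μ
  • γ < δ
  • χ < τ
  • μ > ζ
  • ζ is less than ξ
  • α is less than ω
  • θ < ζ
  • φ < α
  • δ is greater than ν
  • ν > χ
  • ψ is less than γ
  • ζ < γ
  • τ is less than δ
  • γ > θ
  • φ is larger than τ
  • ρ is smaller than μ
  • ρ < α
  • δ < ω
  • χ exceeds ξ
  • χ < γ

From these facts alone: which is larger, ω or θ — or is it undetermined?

θ < ζ and ζ < ξ give θ < ξ.
Then ξ < χ extends the chain to χ.
With χ < τ: θ < ζ < ξ < χ < τ.
Then τ < φ extends the chain to φ.
Then φ < ρ extends the chain to ρ.
With ρ < α: θ < ζ < ξ < χ < τ < φ < ρ < α.
Then α < ν extends the chain to ν.
Then ν < μ extends the chain to μ.
Then μ < ψ extends the chain to ψ.
Then ψ < γ extends the chain to γ.
Then γ < δ extends the chain to δ.
Then δ < ω extends the chain to ω.
So ω is larger.

ω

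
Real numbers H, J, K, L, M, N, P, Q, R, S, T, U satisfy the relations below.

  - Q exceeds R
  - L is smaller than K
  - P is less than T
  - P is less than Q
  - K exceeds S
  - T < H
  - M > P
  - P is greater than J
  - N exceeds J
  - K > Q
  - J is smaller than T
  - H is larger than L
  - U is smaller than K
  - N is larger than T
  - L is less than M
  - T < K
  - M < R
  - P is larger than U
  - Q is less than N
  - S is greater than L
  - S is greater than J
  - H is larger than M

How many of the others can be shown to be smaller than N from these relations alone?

8

Directly below N: J, T, Q.
One step further: P, R (5 so far).
One step further: U, M (7 so far).
One step further: L (8 so far).
No other element is forced below N by the given relations, so the count is 8.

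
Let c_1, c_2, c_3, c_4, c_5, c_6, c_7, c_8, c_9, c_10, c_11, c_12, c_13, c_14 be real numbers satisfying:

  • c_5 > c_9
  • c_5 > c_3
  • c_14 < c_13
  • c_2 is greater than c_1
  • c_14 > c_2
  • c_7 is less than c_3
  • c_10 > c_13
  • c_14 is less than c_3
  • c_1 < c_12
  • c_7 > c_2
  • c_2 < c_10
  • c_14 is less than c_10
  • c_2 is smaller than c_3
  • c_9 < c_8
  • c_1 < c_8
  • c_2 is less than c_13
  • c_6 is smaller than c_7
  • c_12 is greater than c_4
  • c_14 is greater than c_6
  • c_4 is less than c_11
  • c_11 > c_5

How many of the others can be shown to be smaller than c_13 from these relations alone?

4

Directly below c_13: c_2, c_14.
One step further: c_6, c_1 (4 so far).
Nothing else is reachable below c_13; 4 in all.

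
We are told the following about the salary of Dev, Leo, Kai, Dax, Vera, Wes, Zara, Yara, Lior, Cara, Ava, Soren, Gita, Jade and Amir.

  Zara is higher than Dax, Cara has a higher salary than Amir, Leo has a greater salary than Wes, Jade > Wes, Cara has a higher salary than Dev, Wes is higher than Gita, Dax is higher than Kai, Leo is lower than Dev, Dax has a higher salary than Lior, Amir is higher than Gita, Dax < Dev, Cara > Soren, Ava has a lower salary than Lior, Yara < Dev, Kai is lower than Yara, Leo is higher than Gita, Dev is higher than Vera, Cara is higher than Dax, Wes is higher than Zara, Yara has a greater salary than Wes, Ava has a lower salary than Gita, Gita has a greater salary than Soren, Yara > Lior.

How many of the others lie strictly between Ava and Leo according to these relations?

The relations place Ava below Leo. An element lies strictly between them when it is forced above Ava and also forced below Leo.
Above Ava: {Lior, Dax, Gita, Zara, Amir, Wes, Yara, Jade, Dev, Cara}. Below Leo: {Kai, Lior, Dax, Soren, Gita, Zara, Wes}.
Intersection: {Lior, Dax, Gita, Zara, Wes} — 5.

5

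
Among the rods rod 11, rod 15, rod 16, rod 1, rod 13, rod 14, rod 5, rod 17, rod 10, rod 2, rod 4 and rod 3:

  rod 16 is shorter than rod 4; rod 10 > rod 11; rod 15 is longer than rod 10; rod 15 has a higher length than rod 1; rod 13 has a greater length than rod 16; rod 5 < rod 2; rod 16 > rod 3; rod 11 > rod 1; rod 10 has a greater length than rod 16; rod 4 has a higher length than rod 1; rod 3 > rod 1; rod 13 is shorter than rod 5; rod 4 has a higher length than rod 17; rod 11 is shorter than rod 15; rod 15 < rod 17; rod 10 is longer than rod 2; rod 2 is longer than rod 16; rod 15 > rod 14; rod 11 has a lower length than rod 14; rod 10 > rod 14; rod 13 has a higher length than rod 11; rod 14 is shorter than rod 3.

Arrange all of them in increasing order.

rod 1 < rod 11 < rod 14 < rod 3 < rod 16 < rod 13 < rod 5 < rod 2 < rod 10 < rod 15 < rod 17 < rod 4

Nothing is placed below rod 1, so it is least; from there rod 1 < rod 11; rod 11 < rod 14; rod 14 < rod 3; rod 3 < rod 16; rod 16 < rod 13; rod 13 < rod 5; rod 5 < rod 2; rod 2 < rod 10; rod 10 < rod 15; rod 15 < rod 17; rod 17 < rod 4, each given directly.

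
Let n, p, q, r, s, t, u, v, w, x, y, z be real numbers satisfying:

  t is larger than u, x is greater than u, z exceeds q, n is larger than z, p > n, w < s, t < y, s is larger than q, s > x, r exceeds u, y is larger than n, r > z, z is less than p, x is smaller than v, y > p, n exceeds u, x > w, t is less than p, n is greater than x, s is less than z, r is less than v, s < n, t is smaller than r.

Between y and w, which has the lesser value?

w < x and x < s give w < s.
With s < n: w < x < s < n.
Then n < p extends the chain to p.
With p < y: w < x < s < n < p < y.
So w < y; w is the smaller of the two.

w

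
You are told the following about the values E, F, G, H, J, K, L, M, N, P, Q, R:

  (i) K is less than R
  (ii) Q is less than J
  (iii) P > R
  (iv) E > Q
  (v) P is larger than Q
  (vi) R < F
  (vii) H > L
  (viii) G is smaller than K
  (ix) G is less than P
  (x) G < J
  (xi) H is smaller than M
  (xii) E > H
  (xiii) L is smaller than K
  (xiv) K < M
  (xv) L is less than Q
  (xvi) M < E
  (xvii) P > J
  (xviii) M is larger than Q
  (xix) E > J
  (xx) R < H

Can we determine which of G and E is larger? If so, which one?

E

G < K and K < R give G < R.
With R < H: G < K < R < H.
Then H < M extends the chain to M.
Then M < E extends the chain to E.
So E is larger.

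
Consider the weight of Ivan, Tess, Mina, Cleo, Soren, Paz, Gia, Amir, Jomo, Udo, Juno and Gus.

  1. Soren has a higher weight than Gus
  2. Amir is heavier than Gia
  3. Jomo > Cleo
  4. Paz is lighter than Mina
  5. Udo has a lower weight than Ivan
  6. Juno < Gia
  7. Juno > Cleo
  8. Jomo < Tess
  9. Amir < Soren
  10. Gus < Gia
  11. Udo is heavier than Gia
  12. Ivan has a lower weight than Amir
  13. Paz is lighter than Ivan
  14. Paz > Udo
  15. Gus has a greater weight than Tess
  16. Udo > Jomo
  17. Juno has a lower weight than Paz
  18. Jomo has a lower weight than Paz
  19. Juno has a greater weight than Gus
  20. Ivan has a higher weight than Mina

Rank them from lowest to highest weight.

Nothing is placed below Cleo, so it is least; from there Cleo < Jomo; Jomo < Tess; Tess < Gus; Gus < Juno; Juno < Gia; Gia < Udo; Udo < Paz; Paz < Mina; Mina < Ivan; Ivan < Amir; Amir < Soren, each given directly.

Cleo < Jomo < Tess < Gus < Juno < Gia < Udo < Paz < Mina < Ivan < Amir < Soren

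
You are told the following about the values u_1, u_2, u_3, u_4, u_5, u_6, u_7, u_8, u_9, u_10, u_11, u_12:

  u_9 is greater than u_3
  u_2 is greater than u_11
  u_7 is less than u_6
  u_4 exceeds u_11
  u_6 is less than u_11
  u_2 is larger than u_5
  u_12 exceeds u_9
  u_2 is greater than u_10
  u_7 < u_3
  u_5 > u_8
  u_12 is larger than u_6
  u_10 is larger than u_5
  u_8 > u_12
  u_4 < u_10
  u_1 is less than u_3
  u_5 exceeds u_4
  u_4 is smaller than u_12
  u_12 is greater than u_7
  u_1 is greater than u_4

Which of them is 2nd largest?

Chaining the given pairs: u_7 < u_6 < u_11 < u_4 < u_1 < u_3 < u_9 < u_12 < u_8 < u_5 < u_10 < u_2.
The 2nd largest is u_10.

u_10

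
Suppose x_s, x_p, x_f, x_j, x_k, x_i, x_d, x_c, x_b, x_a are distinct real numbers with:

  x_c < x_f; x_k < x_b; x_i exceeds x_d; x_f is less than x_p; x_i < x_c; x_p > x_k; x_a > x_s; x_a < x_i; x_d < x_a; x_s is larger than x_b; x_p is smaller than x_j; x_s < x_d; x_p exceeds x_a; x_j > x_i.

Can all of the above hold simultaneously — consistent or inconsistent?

consistent

The single ordering x_k < x_b < x_s < x_d < x_a < x_i < x_c < x_f < x_p < x_j satisfies every listed relation, so no contradiction arises.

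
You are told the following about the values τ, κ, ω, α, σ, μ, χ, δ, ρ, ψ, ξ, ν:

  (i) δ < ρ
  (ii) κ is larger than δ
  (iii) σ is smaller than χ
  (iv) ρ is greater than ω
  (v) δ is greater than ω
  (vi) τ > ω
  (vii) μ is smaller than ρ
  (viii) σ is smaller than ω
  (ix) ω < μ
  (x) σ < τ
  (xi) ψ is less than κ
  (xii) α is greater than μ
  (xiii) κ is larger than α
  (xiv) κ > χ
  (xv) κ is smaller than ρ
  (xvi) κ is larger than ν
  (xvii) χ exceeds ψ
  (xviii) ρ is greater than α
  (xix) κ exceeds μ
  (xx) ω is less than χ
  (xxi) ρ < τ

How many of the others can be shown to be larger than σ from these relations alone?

Directly above σ: ω, χ, τ.
One step further: μ, δ, κ, ρ (7 so far).
One step further: α (8 so far).
No other element is forced above σ by the given relations, so the count is 8.

8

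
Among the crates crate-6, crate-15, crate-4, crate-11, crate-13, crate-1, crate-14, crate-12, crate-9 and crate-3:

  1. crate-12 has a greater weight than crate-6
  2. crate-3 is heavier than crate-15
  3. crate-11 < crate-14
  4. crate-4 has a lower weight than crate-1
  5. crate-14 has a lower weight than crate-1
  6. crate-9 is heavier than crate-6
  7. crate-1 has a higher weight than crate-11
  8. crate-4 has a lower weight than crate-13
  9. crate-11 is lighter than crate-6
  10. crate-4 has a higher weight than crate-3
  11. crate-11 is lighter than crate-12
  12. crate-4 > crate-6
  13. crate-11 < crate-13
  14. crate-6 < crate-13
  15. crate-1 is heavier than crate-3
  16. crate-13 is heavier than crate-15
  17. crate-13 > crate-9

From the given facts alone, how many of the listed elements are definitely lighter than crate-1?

Directly below crate-1: crate-11, crate-14, crate-3, crate-4.
One step further: crate-6, crate-15 (6 so far).
Nothing else is reachable below crate-1; 6 in all.

6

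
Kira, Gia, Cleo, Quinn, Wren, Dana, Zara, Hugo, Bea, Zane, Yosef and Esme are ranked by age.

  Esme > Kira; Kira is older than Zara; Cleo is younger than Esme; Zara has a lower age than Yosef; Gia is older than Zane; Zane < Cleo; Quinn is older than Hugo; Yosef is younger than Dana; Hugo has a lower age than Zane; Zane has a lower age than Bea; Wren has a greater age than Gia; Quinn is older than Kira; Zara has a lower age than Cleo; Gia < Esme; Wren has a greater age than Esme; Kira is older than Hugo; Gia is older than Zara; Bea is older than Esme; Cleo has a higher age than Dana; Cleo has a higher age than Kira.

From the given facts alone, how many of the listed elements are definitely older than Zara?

9

The elements the relations force above Zara are Yosef, Kira, Dana, Quinn, Gia, Cleo, Esme, Bea, Wren — no chain reaches any other.
That is 9.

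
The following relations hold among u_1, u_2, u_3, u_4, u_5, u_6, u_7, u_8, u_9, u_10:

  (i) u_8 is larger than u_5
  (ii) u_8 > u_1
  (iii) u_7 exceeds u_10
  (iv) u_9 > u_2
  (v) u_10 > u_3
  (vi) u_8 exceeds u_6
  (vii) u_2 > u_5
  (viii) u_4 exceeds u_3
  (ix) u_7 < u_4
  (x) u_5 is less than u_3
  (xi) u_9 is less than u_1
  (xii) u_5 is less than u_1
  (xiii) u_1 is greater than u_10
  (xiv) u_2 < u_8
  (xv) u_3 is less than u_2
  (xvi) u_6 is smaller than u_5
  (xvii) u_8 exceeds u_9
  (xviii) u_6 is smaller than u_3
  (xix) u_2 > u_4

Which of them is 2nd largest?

u_1

Piecing the relations together gives one ordering: u_6 < u_5 < u_3 < u_10 < u_7 < u_4 < u_2 < u_9 < u_1 < u_8.
Counting 2 from the largest end gives u_1.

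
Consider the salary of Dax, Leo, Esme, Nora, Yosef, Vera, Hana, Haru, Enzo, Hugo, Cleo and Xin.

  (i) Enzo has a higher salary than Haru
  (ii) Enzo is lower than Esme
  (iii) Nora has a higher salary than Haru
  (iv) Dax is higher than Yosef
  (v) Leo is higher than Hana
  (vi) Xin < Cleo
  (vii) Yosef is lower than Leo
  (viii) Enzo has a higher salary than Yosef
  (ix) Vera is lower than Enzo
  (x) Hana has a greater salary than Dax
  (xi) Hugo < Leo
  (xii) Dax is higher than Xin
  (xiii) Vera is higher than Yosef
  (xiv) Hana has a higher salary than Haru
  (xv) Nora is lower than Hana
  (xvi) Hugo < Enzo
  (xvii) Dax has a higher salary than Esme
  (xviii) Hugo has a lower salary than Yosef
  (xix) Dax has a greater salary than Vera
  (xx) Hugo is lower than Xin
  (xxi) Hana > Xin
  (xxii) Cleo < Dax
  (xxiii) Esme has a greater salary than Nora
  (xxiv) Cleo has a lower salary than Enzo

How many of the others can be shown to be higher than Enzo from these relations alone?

4

The elements the relations force above Enzo are Esme, Dax, Hana, Leo — no chain reaches any other.
That is 4.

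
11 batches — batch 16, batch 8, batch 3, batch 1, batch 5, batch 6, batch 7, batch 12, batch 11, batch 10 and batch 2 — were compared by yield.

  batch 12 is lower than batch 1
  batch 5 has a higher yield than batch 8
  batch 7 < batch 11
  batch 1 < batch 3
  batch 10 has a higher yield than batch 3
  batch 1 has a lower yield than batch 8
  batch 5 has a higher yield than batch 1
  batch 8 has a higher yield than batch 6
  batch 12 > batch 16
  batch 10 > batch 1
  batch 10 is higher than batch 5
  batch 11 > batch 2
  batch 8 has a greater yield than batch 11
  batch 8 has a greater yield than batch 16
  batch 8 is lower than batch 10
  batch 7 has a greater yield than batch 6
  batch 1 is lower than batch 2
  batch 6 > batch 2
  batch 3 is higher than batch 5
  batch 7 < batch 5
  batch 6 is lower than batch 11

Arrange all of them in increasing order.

The consecutive links are each given: batch 16 < batch 12; batch 12 < batch 1; batch 1 < batch 2; batch 2 < batch 6; batch 6 < batch 7; batch 7 < batch 11; batch 11 < batch 8; batch 8 < batch 5; batch 5 < batch 3; batch 3 < batch 10.

batch 16 < batch 12 < batch 1 < batch 2 < batch 6 < batch 7 < batch 11 < batch 8 < batch 5 < batch 3 < batch 10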